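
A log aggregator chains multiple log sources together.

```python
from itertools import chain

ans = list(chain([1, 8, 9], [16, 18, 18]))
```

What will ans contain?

Step 1: chain() concatenates iterables: [1, 8, 9] + [16, 18, 18].
Therefore ans = [1, 8, 9, 16, 18, 18].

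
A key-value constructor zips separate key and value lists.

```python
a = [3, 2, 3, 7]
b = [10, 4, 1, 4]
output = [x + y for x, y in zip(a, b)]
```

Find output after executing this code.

Step 1: Add corresponding elements:
  3 + 10 = 13
  2 + 4 = 6
  3 + 1 = 4
  7 + 4 = 11
Therefore output = [13, 6, 4, 11].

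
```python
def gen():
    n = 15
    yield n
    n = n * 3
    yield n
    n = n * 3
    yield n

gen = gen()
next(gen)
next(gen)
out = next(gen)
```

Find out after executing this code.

Step 1: Trace through generator execution:
  Yield 1: n starts at 15, yield 15
  Yield 2: n = 15 * 3 = 45, yield 45
  Yield 3: n = 45 * 3 = 135, yield 135
Step 2: First next() gets 15, second next() gets the second value, third next() yields 135.
Therefore out = 135.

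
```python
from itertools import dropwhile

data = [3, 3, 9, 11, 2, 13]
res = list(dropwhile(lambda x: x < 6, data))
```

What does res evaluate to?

Step 1: dropwhile drops elements while < 6:
  3 < 6: dropped
  3 < 6: dropped
  9: kept (dropping stopped)
Step 2: Remaining elements kept regardless of condition.
Therefore res = [9, 11, 2, 13].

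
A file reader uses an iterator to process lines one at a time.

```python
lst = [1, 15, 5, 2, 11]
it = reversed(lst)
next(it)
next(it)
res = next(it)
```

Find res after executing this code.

Step 1: reversed([1, 15, 5, 2, 11]) gives iterator: [11, 2, 5, 15, 1].
Step 2: First next() = 11, second next() = 2.
Step 3: Third next() = 5.
Therefore res = 5.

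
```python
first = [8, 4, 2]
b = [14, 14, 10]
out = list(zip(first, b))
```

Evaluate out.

Step 1: zip pairs elements at same index:
  Index 0: (8, 14)
  Index 1: (4, 14)
  Index 2: (2, 10)
Therefore out = [(8, 14), (4, 14), (2, 10)].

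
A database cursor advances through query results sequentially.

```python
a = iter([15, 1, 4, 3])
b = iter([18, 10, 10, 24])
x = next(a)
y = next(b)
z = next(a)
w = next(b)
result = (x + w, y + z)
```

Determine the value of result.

Step 1: a iterates [15, 1, 4, 3], b iterates [18, 10, 10, 24].
Step 2: x = next(a) = 15, y = next(b) = 18.
Step 3: z = next(a) = 1, w = next(b) = 10.
Step 4: result = (15 + 10, 18 + 1) = (25, 19).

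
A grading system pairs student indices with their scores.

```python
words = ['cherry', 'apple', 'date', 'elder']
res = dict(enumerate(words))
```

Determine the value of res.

Step 1: enumerate pairs indices with words:
  0 -> 'cherry'
  1 -> 'apple'
  2 -> 'date'
  3 -> 'elder'
Therefore res = {0: 'cherry', 1: 'apple', 2: 'date', 3: 'elder'}.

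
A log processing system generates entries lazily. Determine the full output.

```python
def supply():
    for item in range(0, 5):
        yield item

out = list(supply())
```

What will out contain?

Step 1: The generator yields each value from range(0, 5).
Step 2: list() consumes all yields: [0, 1, 2, 3, 4].
Therefore out = [0, 1, 2, 3, 4].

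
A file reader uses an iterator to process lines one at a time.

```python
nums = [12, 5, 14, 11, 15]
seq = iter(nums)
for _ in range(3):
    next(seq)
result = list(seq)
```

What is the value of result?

Step 1: Create iterator over [12, 5, 14, 11, 15].
Step 2: Advance 3 positions (consuming [12, 5, 14]).
Step 3: list() collects remaining elements: [11, 15].
Therefore result = [11, 15].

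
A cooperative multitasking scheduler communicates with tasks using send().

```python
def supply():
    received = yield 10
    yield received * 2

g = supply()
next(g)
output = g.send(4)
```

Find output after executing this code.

Step 1: next(g) advances to first yield, producing 10.
Step 2: send(4) resumes, received = 4.
Step 3: yield received * 2 = 4 * 2 = 8.
Therefore output = 8.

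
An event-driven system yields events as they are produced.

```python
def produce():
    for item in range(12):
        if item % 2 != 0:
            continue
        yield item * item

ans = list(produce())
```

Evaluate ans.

Step 1: Only yield item**2 when item is divisible by 2:
  item=0: 0 % 2 == 0, yield 0**2 = 0
  item=2: 2 % 2 == 0, yield 2**2 = 4
  item=4: 4 % 2 == 0, yield 4**2 = 16
  item=6: 6 % 2 == 0, yield 6**2 = 36
  item=8: 8 % 2 == 0, yield 8**2 = 64
  item=10: 10 % 2 == 0, yield 10**2 = 100
Therefore ans = [0, 4, 16, 36, 64, 100].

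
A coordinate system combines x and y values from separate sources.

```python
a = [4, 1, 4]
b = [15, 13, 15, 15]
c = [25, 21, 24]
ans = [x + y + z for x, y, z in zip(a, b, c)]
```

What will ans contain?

Step 1: zip three lists (truncates to shortest, len=3):
  4 + 15 + 25 = 44
  1 + 13 + 21 = 35
  4 + 15 + 24 = 43
Therefore ans = [44, 35, 43].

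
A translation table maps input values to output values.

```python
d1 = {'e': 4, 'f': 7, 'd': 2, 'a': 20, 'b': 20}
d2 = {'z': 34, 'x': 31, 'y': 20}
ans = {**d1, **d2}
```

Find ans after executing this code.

Step 1: Merge d1 and d2 (d2 values override on key conflicts).
Step 2: d1 has keys ['e', 'f', 'd', 'a', 'b'], d2 has keys ['z', 'x', 'y'].
Therefore ans = {'e': 4, 'f': 7, 'd': 2, 'a': 20, 'b': 20, 'z': 34, 'x': 31, 'y': 20}.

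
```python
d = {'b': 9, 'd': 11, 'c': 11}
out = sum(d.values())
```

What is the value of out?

Step 1: d.values() = [9, 11, 11].
Step 2: sum = 31.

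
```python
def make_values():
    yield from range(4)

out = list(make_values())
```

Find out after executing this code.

Step 1: yield from delegates to the iterable, yielding each element.
Step 2: Collected values: [0, 1, 2, 3].
Therefore out = [0, 1, 2, 3].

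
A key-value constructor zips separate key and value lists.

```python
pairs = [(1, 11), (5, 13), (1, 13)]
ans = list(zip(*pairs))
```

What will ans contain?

Step 1: zip(*pairs) transposes: unzips [(1, 11), (5, 13), (1, 13)] into separate sequences.
Step 2: First elements: (1, 5, 1), second elements: (11, 13, 13).
Therefore ans = [(1, 5, 1), (11, 13, 13)].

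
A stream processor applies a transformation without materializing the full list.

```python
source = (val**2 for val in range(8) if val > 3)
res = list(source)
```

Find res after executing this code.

Step 1: For range(8), keep val > 3, then square:
  val=0: 0 <= 3, excluded
  val=1: 1 <= 3, excluded
  val=2: 2 <= 3, excluded
  val=3: 3 <= 3, excluded
  val=4: 4 > 3, yield 4**2 = 16
  val=5: 5 > 3, yield 5**2 = 25
  val=6: 6 > 3, yield 6**2 = 36
  val=7: 7 > 3, yield 7**2 = 49
Therefore res = [16, 25, 36, 49].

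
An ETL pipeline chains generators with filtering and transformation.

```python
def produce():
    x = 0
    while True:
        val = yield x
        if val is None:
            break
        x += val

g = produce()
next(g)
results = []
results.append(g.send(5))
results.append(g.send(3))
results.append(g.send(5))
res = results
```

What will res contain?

Step 1: next(g) -> yield 0.
Step 2: send(5) -> x = 5, yield 5.
Step 3: send(3) -> x = 8, yield 8.
Step 4: send(5) -> x = 13, yield 13.
Therefore res = [5, 8, 13].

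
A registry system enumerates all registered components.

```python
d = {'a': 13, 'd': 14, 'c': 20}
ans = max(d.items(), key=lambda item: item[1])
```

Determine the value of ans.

Step 1: Find item with maximum value:
  ('a', 13)
  ('d', 14)
  ('c', 20)
Step 2: Maximum value is 20 at key 'c'.
Therefore ans = ('c', 20).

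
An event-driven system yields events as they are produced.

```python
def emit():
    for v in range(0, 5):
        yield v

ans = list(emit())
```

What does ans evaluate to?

Step 1: The generator yields each value from range(0, 5).
Step 2: list() consumes all yields: [0, 1, 2, 3, 4].
Therefore ans = [0, 1, 2, 3, 4].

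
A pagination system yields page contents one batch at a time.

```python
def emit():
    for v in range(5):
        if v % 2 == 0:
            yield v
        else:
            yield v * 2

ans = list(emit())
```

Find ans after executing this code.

Step 1: For each v in range(5), yield v if even, else v*2:
  v=0 (even): yield 0
  v=1 (odd): yield 1*2 = 2
  v=2 (even): yield 2
  v=3 (odd): yield 3*2 = 6
  v=4 (even): yield 4
Therefore ans = [0, 2, 2, 6, 4].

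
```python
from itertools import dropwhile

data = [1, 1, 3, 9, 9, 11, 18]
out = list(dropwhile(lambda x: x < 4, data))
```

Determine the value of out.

Step 1: dropwhile drops elements while < 4:
  1 < 4: dropped
  1 < 4: dropped
  3 < 4: dropped
  9: kept (dropping stopped)
Step 2: Remaining elements kept regardless of condition.
Therefore out = [9, 9, 11, 18].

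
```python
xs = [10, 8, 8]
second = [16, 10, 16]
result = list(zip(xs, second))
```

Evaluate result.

Step 1: zip pairs elements at same index:
  Index 0: (10, 16)
  Index 1: (8, 10)
  Index 2: (8, 16)
Therefore result = [(10, 16), (8, 10), (8, 16)].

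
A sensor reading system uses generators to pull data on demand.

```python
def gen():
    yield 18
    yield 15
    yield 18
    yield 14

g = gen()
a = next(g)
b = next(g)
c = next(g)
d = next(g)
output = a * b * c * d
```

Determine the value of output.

Step 1: Create generator and consume all values:
  a = next(g) = 18
  b = next(g) = 15
  c = next(g) = 18
  d = next(g) = 14
Step 2: output = 18 * 15 * 18 * 14 = 68040.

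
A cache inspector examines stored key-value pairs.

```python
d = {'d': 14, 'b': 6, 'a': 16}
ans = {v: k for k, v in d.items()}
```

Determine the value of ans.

Step 1: Invert dict (swap keys and values):
  'd': 14 -> 14: 'd'
  'b': 6 -> 6: 'b'
  'a': 16 -> 16: 'a'
Therefore ans = {14: 'd', 6: 'b', 16: 'a'}.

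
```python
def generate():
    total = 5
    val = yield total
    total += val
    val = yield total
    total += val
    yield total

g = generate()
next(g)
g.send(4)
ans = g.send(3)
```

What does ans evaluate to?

Step 1: next() -> yield total=5.
Step 2: send(4) -> val=4, total = 5+4 = 9, yield 9.
Step 3: send(3) -> val=3, total = 9+3 = 12, yield 12.
Therefore ans = 12.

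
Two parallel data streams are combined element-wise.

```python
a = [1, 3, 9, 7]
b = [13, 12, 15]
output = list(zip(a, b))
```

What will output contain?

Step 1: zip stops at shortest (len(a)=4, len(b)=3):
  Index 0: (1, 13)
  Index 1: (3, 12)
  Index 2: (9, 15)
Step 2: Last element of a (7) has no pair, dropped.
Therefore output = [(1, 13), (3, 12), (9, 15)].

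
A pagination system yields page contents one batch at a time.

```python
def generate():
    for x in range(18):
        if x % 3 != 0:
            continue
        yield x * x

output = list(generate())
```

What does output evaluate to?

Step 1: Only yield x**2 when x is divisible by 3:
  x=0: 0 % 3 == 0, yield 0**2 = 0
  x=3: 3 % 3 == 0, yield 3**2 = 9
  x=6: 6 % 3 == 0, yield 6**2 = 36
  x=9: 9 % 3 == 0, yield 9**2 = 81
  x=12: 12 % 3 == 0, yield 12**2 = 144
  x=15: 15 % 3 == 0, yield 15**2 = 225
Therefore output = [0, 9, 36, 81, 144, 225].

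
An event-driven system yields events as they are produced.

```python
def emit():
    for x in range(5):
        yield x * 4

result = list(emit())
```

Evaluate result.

Step 1: For each x in range(5), yield x * 4:
  x=0: yield 0 * 4 = 0
  x=1: yield 1 * 4 = 4
  x=2: yield 2 * 4 = 8
  x=3: yield 3 * 4 = 12
  x=4: yield 4 * 4 = 16
Therefore result = [0, 4, 8, 12, 16].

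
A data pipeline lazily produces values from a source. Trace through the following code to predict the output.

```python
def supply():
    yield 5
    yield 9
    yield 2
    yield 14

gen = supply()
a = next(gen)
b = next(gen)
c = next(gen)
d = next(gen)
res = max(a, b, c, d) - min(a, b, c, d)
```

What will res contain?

Step 1: Create generator and consume all values:
  a = next(gen) = 5
  b = next(gen) = 9
  c = next(gen) = 2
  d = next(gen) = 14
Step 2: max = 14, min = 2, res = 14 - 2 = 12.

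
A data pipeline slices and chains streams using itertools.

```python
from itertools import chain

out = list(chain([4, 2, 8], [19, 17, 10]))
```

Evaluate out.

Step 1: chain() concatenates iterables: [4, 2, 8] + [19, 17, 10].
Therefore out = [4, 2, 8, 19, 17, 10].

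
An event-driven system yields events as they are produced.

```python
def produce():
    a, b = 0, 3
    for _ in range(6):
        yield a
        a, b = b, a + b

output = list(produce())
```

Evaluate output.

Step 1: Fibonacci-like sequence starting with a=0, b=3:
  Iteration 1: yield a=0, then a,b = 3,3
  Iteration 2: yield a=3, then a,b = 3,6
  Iteration 3: yield a=3, then a,b = 6,9
  Iteration 4: yield a=6, then a,b = 9,15
  Iteration 5: yield a=9, then a,b = 15,24
  Iteration 6: yield a=15, then a,b = 24,39
Therefore output = [0, 3, 3, 6, 9, 15].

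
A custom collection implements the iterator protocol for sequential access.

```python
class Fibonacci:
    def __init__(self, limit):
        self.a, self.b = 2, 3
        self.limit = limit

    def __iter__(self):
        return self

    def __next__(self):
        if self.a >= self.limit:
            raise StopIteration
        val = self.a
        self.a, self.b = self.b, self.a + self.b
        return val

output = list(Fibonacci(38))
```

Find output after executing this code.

Step 1: Fibonacci-like sequence (a=2, b=3) until >= 38:
  Yield 2, then a,b = 3,5
  Yield 3, then a,b = 5,8
  Yield 5, then a,b = 8,13
  Yield 8, then a,b = 13,21
  Yield 13, then a,b = 21,34
  Yield 21, then a,b = 34,55
  Yield 34, then a,b = 55,89
Step 2: 55 >= 38, stop.
Therefore output = [2, 3, 5, 8, 13, 21, 34].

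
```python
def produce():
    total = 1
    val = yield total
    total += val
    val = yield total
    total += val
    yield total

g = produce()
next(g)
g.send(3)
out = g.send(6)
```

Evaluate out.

Step 1: next() -> yield total=1.
Step 2: send(3) -> val=3, total = 1+3 = 4, yield 4.
Step 3: send(6) -> val=6, total = 4+6 = 10, yield 10.
Therefore out = 10.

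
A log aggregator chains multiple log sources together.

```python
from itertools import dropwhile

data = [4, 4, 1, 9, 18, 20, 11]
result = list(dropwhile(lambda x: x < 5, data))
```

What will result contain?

Step 1: dropwhile drops elements while < 5:
  4 < 5: dropped
  4 < 5: dropped
  1 < 5: dropped
  9: kept (dropping stopped)
Step 2: Remaining elements kept regardless of condition.
Therefore result = [9, 18, 20, 11].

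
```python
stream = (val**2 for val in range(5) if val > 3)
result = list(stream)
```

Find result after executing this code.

Step 1: For range(5), keep val > 3, then square:
  val=0: 0 <= 3, excluded
  val=1: 1 <= 3, excluded
  val=2: 2 <= 3, excluded
  val=3: 3 <= 3, excluded
  val=4: 4 > 3, yield 4**2 = 16
Therefore result = [16].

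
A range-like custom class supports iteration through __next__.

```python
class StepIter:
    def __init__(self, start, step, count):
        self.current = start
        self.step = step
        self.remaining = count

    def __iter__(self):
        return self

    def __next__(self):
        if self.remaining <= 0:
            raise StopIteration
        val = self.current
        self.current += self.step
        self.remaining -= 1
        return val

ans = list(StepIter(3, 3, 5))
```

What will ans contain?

Step 1: StepIter starts at 3, increments by 3, for 5 steps:
  Yield 3, then current += 3
  Yield 6, then current += 3
  Yield 9, then current += 3
  Yield 12, then current += 3
  Yield 15, then current += 3
Therefore ans = [3, 6, 9, 12, 15].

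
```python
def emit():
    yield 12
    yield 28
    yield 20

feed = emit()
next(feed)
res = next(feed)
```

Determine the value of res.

Step 1: emit() creates a generator.
Step 2: next(feed) yields 12 (consumed and discarded).
Step 3: next(feed) yields 28, assigned to res.
Therefore res = 28.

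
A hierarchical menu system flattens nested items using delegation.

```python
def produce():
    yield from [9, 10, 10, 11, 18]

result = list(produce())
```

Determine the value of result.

Step 1: yield from delegates to the iterable, yielding each element.
Step 2: Collected values: [9, 10, 10, 11, 18].
Therefore result = [9, 10, 10, 11, 18].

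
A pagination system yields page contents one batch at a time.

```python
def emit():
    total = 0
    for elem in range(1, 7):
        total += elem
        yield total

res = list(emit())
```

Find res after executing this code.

Step 1: Generator accumulates running sum:
  elem=1: total = 1, yield 1
  elem=2: total = 3, yield 3
  elem=3: total = 6, yield 6
  elem=4: total = 10, yield 10
  elem=5: total = 15, yield 15
  elem=6: total = 21, yield 21
Therefore res = [1, 3, 6, 10, 15, 21].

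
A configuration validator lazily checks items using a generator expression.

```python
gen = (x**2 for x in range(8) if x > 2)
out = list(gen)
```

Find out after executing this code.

Step 1: For range(8), keep x > 2, then square:
  x=0: 0 <= 2, excluded
  x=1: 1 <= 2, excluded
  x=2: 2 <= 2, excluded
  x=3: 3 > 2, yield 3**2 = 9
  x=4: 4 > 2, yield 4**2 = 16
  x=5: 5 > 2, yield 5**2 = 25
  x=6: 6 > 2, yield 6**2 = 36
  x=7: 7 > 2, yield 7**2 = 49
Therefore out = [9, 16, 25, 36, 49].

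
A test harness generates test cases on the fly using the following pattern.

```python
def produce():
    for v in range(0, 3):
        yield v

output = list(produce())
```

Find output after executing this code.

Step 1: The generator yields each value from range(0, 3).
Step 2: list() consumes all yields: [0, 1, 2].
Therefore output = [0, 1, 2].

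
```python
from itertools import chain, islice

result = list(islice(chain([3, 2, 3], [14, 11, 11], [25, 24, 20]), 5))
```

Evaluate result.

Step 1: chain([3, 2, 3], [14, 11, 11], [25, 24, 20]) = [3, 2, 3, 14, 11, 11, 25, 24, 20].
Step 2: islice takes first 5 elements: [3, 2, 3, 14, 11].
Therefore result = [3, 2, 3, 14, 11].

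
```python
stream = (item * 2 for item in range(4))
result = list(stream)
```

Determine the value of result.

Step 1: For each item in range(4), compute item*2:
  item=0: 0*2 = 0
  item=1: 1*2 = 2
  item=2: 2*2 = 4
  item=3: 3*2 = 6
Therefore result = [0, 2, 4, 6].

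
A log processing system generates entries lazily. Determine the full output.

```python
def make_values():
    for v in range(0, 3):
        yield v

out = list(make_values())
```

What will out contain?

Step 1: The generator yields each value from range(0, 3).
Step 2: list() consumes all yields: [0, 1, 2].
Therefore out = [0, 1, 2].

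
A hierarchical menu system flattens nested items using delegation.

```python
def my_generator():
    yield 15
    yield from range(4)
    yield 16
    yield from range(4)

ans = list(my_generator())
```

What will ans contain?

Step 1: Trace yields in order:
  yield 15
  yield 0
  yield 1
  yield 2
  yield 3
  yield 16
  yield 0
  yield 1
  yield 2
  yield 3
Therefore ans = [15, 0, 1, 2, 3, 16, 0, 1, 2, 3].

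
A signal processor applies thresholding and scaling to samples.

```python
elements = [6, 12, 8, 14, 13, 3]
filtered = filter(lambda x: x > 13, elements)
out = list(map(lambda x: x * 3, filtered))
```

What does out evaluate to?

Step 1: Filter elements for elements > 13:
  6: removed
  12: removed
  8: removed
  14: kept
  13: removed
  3: removed
Step 2: Map x * 3 on filtered [14]:
  14 -> 42
Therefore out = [42].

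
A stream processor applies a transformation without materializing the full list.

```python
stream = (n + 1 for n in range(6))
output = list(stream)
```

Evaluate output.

Step 1: For each n in range(6), compute n+1:
  n=0: 0+1 = 1
  n=1: 1+1 = 2
  n=2: 2+1 = 3
  n=3: 3+1 = 4
  n=4: 4+1 = 5
  n=5: 5+1 = 6
Therefore output = [1, 2, 3, 4, 5, 6].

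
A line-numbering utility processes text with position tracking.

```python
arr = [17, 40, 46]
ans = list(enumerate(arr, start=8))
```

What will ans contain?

Step 1: enumerate with start=8:
  (8, 17)
  (9, 40)
  (10, 46)
Therefore ans = [(8, 17), (9, 40), (10, 46)].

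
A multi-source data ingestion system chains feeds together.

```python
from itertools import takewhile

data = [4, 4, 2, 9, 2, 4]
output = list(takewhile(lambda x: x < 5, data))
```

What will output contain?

Step 1: takewhile stops at first element >= 5:
  4 < 5: take
  4 < 5: take
  2 < 5: take
  9 >= 5: stop
Therefore output = [4, 4, 2].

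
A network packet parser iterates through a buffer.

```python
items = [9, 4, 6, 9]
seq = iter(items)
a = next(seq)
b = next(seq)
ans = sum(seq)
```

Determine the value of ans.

Step 1: Create iterator over [9, 4, 6, 9].
Step 2: a = next() = 9, b = next() = 4.
Step 3: sum() of remaining [6, 9] = 15.
Therefore ans = 15.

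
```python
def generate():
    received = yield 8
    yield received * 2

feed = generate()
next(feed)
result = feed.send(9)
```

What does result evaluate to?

Step 1: next(feed) advances to first yield, producing 8.
Step 2: send(9) resumes, received = 9.
Step 3: yield received * 2 = 9 * 2 = 18.
Therefore result = 18.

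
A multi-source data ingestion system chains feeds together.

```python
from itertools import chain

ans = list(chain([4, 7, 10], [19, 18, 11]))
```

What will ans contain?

Step 1: chain() concatenates iterables: [4, 7, 10] + [19, 18, 11].
Therefore ans = [4, 7, 10, 19, 18, 11].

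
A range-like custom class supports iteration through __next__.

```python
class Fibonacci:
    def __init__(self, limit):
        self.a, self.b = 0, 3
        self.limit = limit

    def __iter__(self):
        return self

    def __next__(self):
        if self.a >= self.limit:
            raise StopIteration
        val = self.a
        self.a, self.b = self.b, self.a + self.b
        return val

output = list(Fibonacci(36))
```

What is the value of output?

Step 1: Fibonacci-like sequence (a=0, b=3) until >= 36:
  Yield 0, then a,b = 3,3
  Yield 3, then a,b = 3,6
  Yield 3, then a,b = 6,9
  Yield 6, then a,b = 9,15
  Yield 9, then a,b = 15,24
  Yield 15, then a,b = 24,39
  Yield 24, then a,b = 39,63
Step 2: 39 >= 36, stop.
Therefore output = [0, 3, 3, 6, 9, 15, 24].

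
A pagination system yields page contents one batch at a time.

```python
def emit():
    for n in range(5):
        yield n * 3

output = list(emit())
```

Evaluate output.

Step 1: For each n in range(5), yield n * 3:
  n=0: yield 0 * 3 = 0
  n=1: yield 1 * 3 = 3
  n=2: yield 2 * 3 = 6
  n=3: yield 3 * 3 = 9
  n=4: yield 4 * 3 = 12
Therefore output = [0, 3, 6, 9, 12].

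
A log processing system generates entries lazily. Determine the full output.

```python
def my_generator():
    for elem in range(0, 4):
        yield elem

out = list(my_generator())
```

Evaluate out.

Step 1: The generator yields each value from range(0, 4).
Step 2: list() consumes all yields: [0, 1, 2, 3].
Therefore out = [0, 1, 2, 3].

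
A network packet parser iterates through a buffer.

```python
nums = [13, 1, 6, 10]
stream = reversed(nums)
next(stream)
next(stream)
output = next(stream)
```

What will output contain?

Step 1: reversed([13, 1, 6, 10]) gives iterator: [10, 6, 1, 13].
Step 2: First next() = 10, second next() = 6.
Step 3: Third next() = 1.
Therefore output = 1.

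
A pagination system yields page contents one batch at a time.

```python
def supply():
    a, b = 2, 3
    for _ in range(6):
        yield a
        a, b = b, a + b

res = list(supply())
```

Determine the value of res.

Step 1: Fibonacci-like sequence starting with a=2, b=3:
  Iteration 1: yield a=2, then a,b = 3,5
  Iteration 2: yield a=3, then a,b = 5,8
  Iteration 3: yield a=5, then a,b = 8,13
  Iteration 4: yield a=8, then a,b = 13,21
  Iteration 5: yield a=13, then a,b = 21,34
  Iteration 6: yield a=21, then a,b = 34,55
Therefore res = [2, 3, 5, 8, 13, 21].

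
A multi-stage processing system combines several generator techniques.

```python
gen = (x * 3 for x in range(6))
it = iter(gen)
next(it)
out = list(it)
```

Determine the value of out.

Step 1: Generator produces [0, 3, 6, 9, 12, 15].
Step 2: next(it) consumes first element (0).
Step 3: list(it) collects remaining: [3, 6, 9, 12, 15].
Therefore out = [3, 6, 9, 12, 15].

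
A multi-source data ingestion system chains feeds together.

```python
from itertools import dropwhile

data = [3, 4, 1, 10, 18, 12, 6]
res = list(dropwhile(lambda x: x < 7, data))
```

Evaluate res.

Step 1: dropwhile drops elements while < 7:
  3 < 7: dropped
  4 < 7: dropped
  1 < 7: dropped
  10: kept (dropping stopped)
Step 2: Remaining elements kept regardless of condition.
Therefore res = [10, 18, 12, 6].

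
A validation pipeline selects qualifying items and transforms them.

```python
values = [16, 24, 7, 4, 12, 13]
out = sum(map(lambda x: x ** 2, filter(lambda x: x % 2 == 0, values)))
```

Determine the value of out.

Step 1: Filter even numbers from [16, 24, 7, 4, 12, 13]: [16, 24, 4, 12]
Step 2: Square each: [256, 576, 16, 144]
Step 3: Sum = 992.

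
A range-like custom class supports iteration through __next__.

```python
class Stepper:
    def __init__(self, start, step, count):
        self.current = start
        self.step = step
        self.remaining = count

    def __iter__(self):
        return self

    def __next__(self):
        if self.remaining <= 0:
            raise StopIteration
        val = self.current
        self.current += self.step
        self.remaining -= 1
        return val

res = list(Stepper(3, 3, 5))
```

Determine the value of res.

Step 1: Stepper starts at 3, increments by 3, for 5 steps:
  Yield 3, then current += 3
  Yield 6, then current += 3
  Yield 9, then current += 3
  Yield 12, then current += 3
  Yield 15, then current += 3
Therefore res = [3, 6, 9, 12, 15].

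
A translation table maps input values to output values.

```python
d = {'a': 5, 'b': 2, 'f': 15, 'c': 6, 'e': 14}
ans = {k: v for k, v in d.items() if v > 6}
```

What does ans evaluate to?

Step 1: Filter items where value > 6:
  'a': 5 <= 6: removed
  'b': 2 <= 6: removed
  'f': 15 > 6: kept
  'c': 6 <= 6: removed
  'e': 14 > 6: kept
Therefore ans = {'f': 15, 'e': 14}.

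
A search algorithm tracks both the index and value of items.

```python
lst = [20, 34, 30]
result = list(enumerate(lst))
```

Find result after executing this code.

Step 1: enumerate pairs each element with its index:
  (0, 20)
  (1, 34)
  (2, 30)
Therefore result = [(0, 20), (1, 34), (2, 30)].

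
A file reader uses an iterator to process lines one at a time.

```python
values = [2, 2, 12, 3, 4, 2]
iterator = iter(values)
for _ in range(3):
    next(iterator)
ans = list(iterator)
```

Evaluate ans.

Step 1: Create iterator over [2, 2, 12, 3, 4, 2].
Step 2: Advance 3 positions (consuming [2, 2, 12]).
Step 3: list() collects remaining elements: [3, 4, 2].
Therefore ans = [3, 4, 2].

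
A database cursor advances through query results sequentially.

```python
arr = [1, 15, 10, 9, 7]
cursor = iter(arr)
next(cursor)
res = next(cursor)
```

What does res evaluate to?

Step 1: Create iterator over [1, 15, 10, 9, 7].
Step 2: next() consumes 1.
Step 3: next() returns 15.
Therefore res = 15.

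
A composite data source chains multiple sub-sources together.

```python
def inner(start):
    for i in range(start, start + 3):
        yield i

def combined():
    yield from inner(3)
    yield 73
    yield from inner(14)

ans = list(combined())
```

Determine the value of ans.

Step 1: combined() delegates to inner(3):
  yield 3
  yield 4
  yield 5
Step 2: yield 73
Step 3: Delegates to inner(14):
  yield 14
  yield 15
  yield 16
Therefore ans = [3, 4, 5, 73, 14, 15, 16].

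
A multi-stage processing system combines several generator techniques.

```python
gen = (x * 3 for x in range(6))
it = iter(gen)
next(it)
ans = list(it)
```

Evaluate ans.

Step 1: Generator produces [0, 3, 6, 9, 12, 15].
Step 2: next(it) consumes first element (0).
Step 3: list(it) collects remaining: [3, 6, 9, 12, 15].
Therefore ans = [3, 6, 9, 12, 15].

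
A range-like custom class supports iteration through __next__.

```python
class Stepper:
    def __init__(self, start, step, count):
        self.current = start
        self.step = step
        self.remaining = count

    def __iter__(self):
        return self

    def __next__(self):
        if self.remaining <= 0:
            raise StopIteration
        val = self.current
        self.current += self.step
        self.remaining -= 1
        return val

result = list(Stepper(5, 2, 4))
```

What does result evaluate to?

Step 1: Stepper starts at 5, increments by 2, for 4 steps:
  Yield 5, then current += 2
  Yield 7, then current += 2
  Yield 9, then current += 2
  Yield 11, then current += 2
Therefore result = [5, 7, 9, 11].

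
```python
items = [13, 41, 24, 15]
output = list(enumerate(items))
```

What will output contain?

Step 1: enumerate pairs each element with its index:
  (0, 13)
  (1, 41)
  (2, 24)
  (3, 15)
Therefore output = [(0, 13), (1, 41), (2, 24), (3, 15)].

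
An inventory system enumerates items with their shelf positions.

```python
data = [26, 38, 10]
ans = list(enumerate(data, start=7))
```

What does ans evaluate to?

Step 1: enumerate with start=7:
  (7, 26)
  (8, 38)
  (9, 10)
Therefore ans = [(7, 26), (8, 38), (9, 10)].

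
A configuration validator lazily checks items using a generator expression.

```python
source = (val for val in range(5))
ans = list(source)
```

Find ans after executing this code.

Step 1: Generator expression iterates range(5): [0, 1, 2, 3, 4].
Step 2: list() collects all values.
Therefore ans = [0, 1, 2, 3, 4].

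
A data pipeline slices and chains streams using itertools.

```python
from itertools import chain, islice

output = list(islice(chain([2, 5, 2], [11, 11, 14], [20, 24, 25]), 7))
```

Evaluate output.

Step 1: chain([2, 5, 2], [11, 11, 14], [20, 24, 25]) = [2, 5, 2, 11, 11, 14, 20, 24, 25].
Step 2: islice takes first 7 elements: [2, 5, 2, 11, 11, 14, 20].
Therefore output = [2, 5, 2, 11, 11, 14, 20].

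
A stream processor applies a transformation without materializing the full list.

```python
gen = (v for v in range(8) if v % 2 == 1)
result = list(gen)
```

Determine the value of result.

Step 1: Filter range(8) keeping only odd values:
  v=0: even, excluded
  v=1: odd, included
  v=2: even, excluded
  v=3: odd, included
  v=4: even, excluded
  v=5: odd, included
  v=6: even, excluded
  v=7: odd, included
Therefore result = [1, 3, 5, 7].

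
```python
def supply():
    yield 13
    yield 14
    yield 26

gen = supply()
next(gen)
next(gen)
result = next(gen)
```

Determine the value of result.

Step 1: supply() creates a generator.
Step 2: next(gen) yields 13 (consumed and discarded).
Step 3: next(gen) yields 14 (consumed and discarded).
Step 4: next(gen) yields 26, assigned to result.
Therefore result = 26.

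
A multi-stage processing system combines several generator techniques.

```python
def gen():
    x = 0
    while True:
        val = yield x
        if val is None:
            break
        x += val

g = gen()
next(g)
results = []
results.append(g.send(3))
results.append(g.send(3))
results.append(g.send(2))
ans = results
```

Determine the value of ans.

Step 1: next(g) -> yield 0.
Step 2: send(3) -> x = 3, yield 3.
Step 3: send(3) -> x = 6, yield 6.
Step 4: send(2) -> x = 8, yield 8.
Therefore ans = [3, 6, 8].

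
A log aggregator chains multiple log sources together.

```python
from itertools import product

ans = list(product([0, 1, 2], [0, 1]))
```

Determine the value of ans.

Step 1: product([0, 1, 2], [0, 1]) gives all pairs:
  (0, 0)
  (0, 1)
  (1, 0)
  (1, 1)
  (2, 0)
  (2, 1)
Therefore ans = [(0, 0), (0, 1), (1, 0), (1, 1), (2, 0), (2, 1)].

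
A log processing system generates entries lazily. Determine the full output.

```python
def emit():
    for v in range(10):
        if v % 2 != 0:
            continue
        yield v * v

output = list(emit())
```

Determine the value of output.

Step 1: Only yield v**2 when v is divisible by 2:
  v=0: 0 % 2 == 0, yield 0**2 = 0
  v=2: 2 % 2 == 0, yield 2**2 = 4
  v=4: 4 % 2 == 0, yield 4**2 = 16
  v=6: 6 % 2 == 0, yield 6**2 = 36
  v=8: 8 % 2 == 0, yield 8**2 = 64
Therefore output = [0, 4, 16, 36, 64].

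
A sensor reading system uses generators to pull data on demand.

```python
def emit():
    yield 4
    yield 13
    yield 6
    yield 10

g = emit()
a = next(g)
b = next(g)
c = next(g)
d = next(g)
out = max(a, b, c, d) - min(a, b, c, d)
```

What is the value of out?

Step 1: Create generator and consume all values:
  a = next(g) = 4
  b = next(g) = 13
  c = next(g) = 6
  d = next(g) = 10
Step 2: max = 13, min = 4, out = 13 - 4 = 9.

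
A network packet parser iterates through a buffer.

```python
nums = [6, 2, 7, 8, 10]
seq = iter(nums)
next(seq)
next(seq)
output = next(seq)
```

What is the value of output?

Step 1: Create iterator over [6, 2, 7, 8, 10].
Step 2: next() consumes 6.
Step 3: next() consumes 2.
Step 4: next() returns 7.
Therefore output = 7.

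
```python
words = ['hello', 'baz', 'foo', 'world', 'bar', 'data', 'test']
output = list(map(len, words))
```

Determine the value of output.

Step 1: Map len() to each word:
  'hello' -> 5
  'baz' -> 3
  'foo' -> 3
  'world' -> 5
  'bar' -> 3
  'data' -> 4
  'test' -> 4
Therefore output = [5, 3, 3, 5, 3, 4, 4].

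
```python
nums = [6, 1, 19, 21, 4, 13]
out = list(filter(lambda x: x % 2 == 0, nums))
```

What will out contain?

Step 1: Filter elements divisible by 2:
  6 % 2 = 0: kept
  1 % 2 = 1: removed
  19 % 2 = 1: removed
  21 % 2 = 1: removed
  4 % 2 = 0: kept
  13 % 2 = 1: removed
Therefore out = [6, 4].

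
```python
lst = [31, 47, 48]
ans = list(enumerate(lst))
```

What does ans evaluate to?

Step 1: enumerate pairs each element with its index:
  (0, 31)
  (1, 47)
  (2, 48)
Therefore ans = [(0, 31), (1, 47), (2, 48)].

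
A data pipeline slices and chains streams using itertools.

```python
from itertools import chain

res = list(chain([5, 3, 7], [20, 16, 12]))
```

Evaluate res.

Step 1: chain() concatenates iterables: [5, 3, 7] + [20, 16, 12].
Therefore res = [5, 3, 7, 20, 16, 12].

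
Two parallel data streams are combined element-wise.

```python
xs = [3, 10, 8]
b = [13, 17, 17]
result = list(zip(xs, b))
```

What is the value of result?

Step 1: zip pairs elements at same index:
  Index 0: (3, 13)
  Index 1: (10, 17)
  Index 2: (8, 17)
Therefore result = [(3, 13), (10, 17), (8, 17)].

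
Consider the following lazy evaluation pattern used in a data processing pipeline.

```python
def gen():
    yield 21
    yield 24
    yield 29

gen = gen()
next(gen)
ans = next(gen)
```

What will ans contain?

Step 1: gen() creates a generator.
Step 2: next(gen) yields 21 (consumed and discarded).
Step 3: next(gen) yields 24, assigned to ans.
Therefore ans = 24.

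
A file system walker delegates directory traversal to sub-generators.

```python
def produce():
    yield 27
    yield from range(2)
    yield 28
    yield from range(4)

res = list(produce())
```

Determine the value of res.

Step 1: Trace yields in order:
  yield 27
  yield 0
  yield 1
  yield 28
  yield 0
  yield 1
  yield 2
  yield 3
Therefore res = [27, 0, 1, 28, 0, 1, 2, 3].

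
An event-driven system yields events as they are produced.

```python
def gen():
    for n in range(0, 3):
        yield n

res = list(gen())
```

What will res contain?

Step 1: The generator yields each value from range(0, 3).
Step 2: list() consumes all yields: [0, 1, 2].
Therefore res = [0, 1, 2].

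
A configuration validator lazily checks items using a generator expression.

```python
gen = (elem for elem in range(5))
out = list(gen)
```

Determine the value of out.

Step 1: Generator expression iterates range(5): [0, 1, 2, 3, 4].
Step 2: list() collects all values.
Therefore out = [0, 1, 2, 3, 4].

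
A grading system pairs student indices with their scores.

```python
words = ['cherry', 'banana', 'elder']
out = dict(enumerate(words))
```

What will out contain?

Step 1: enumerate pairs indices with words:
  0 -> 'cherry'
  1 -> 'banana'
  2 -> 'elder'
Therefore out = {0: 'cherry', 1: 'banana', 2: 'elder'}.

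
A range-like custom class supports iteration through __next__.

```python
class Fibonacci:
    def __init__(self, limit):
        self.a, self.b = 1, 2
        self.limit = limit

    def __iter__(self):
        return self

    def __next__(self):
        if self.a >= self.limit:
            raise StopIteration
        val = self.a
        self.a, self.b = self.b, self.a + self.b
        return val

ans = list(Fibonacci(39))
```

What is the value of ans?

Step 1: Fibonacci-like sequence (a=1, b=2) until >= 39:
  Yield 1, then a,b = 2,3
  Yield 2, then a,b = 3,5
  Yield 3, then a,b = 5,8
  Yield 5, then a,b = 8,13
  Yield 8, then a,b = 13,21
  Yield 13, then a,b = 21,34
  Yield 21, then a,b = 34,55
  Yield 34, then a,b = 55,89
Step 2: 55 >= 39, stop.
Therefore ans = [1, 2, 3, 5, 8, 13, 21, 34].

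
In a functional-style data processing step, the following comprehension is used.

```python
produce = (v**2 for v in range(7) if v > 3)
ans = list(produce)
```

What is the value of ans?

Step 1: For range(7), keep v > 3, then square:
  v=0: 0 <= 3, excluded
  v=1: 1 <= 3, excluded
  v=2: 2 <= 3, excluded
  v=3: 3 <= 3, excluded
  v=4: 4 > 3, yield 4**2 = 16
  v=5: 5 > 3, yield 5**2 = 25
  v=6: 6 > 3, yield 6**2 = 36
Therefore ans = [16, 25, 36].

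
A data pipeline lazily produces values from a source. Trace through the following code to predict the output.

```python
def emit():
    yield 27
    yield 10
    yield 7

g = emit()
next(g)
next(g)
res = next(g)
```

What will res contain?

Step 1: emit() creates a generator.
Step 2: next(g) yields 27 (consumed and discarded).
Step 3: next(g) yields 10 (consumed and discarded).
Step 4: next(g) yields 7, assigned to res.
Therefore res = 7.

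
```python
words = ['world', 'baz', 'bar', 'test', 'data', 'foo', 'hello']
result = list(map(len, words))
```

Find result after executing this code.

Step 1: Map len() to each word:
  'world' -> 5
  'baz' -> 3
  'bar' -> 3
  'test' -> 4
  'data' -> 4
  'foo' -> 3
  'hello' -> 5
Therefore result = [5, 3, 3, 4, 4, 3, 5].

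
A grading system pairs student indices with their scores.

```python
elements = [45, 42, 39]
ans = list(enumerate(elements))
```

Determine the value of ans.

Step 1: enumerate pairs each element with its index:
  (0, 45)
  (1, 42)
  (2, 39)
Therefore ans = [(0, 45), (1, 42), (2, 39)].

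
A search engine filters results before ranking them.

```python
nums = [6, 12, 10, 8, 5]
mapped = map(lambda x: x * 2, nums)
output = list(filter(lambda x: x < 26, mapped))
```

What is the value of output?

Step 1: Map x * 2:
  6 -> 12
  12 -> 24
  10 -> 20
  8 -> 16
  5 -> 10
Step 2: Filter for < 26:
  12: kept
  24: kept
  20: kept
  16: kept
  10: kept
Therefore output = [12, 24, 20, 16, 10].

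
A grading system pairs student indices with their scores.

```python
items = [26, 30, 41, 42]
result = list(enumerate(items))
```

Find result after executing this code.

Step 1: enumerate pairs each element with its index:
  (0, 26)
  (1, 30)
  (2, 41)
  (3, 42)
Therefore result = [(0, 26), (1, 30), (2, 41), (3, 42)].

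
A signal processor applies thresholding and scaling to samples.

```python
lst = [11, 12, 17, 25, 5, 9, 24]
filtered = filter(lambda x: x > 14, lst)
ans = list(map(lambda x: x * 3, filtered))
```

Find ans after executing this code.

Step 1: Filter lst for elements > 14:
  11: removed
  12: removed
  17: kept
  25: kept
  5: removed
  9: removed
  24: kept
Step 2: Map x * 3 on filtered [17, 25, 24]:
  17 -> 51
  25 -> 75
  24 -> 72
Therefore ans = [51, 75, 72].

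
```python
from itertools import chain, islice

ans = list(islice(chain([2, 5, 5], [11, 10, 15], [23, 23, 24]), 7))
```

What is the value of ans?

Step 1: chain([2, 5, 5], [11, 10, 15], [23, 23, 24]) = [2, 5, 5, 11, 10, 15, 23, 23, 24].
Step 2: islice takes first 7 elements: [2, 5, 5, 11, 10, 15, 23].
Therefore ans = [2, 5, 5, 11, 10, 15, 23].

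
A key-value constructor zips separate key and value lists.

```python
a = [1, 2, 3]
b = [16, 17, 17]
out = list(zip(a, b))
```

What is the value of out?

Step 1: zip pairs elements at same index:
  Index 0: (1, 16)
  Index 1: (2, 17)
  Index 2: (3, 17)
Therefore out = [(1, 16), (2, 17), (3, 17)].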